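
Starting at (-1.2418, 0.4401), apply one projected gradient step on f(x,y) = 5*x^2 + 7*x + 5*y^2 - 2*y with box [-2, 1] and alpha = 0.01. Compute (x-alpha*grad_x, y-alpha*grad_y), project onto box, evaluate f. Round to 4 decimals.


Step 1: Compute gradient at (-1.2418, 0.4401).
grad_x = 2*5*-1.2418 + 7 = -5.418
grad_y = 2*5*0.4401 - 2 = 2.401
Step 2: Gradient step.
x_raw = -1.2418 - 0.01*-5.418 = -1.1876
y_raw = 0.4401 - 0.01*2.401 = 0.4161
Step 3: Project onto [-2, 1].
x_proj = clip(-1.1876) = -1.1876
y_proj = clip(0.4161) = 0.4161
Step 4: Evaluate f.
f(-1.1876, 0.4161) = -1.2277


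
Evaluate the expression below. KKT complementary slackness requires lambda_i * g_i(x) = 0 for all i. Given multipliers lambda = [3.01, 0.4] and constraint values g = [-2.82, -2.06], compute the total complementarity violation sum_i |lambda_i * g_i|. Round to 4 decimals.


KKT complementary slackness check:
lambda_1 * g_1 = 3.01 * -2.82 = -8.4882
lambda_2 * g_2 = 0.4 * -2.06 = -0.824
Total violation = 8.4882 + 0.824 = 9.3122


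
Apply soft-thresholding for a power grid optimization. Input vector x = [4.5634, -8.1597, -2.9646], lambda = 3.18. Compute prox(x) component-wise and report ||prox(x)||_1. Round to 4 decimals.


Soft-thresholding with lambda = 3.18:
prox(4.5634) = sign(4.5634)*max(|4.5634| - 3.18, 0) = 1.3834
prox(-8.1597) = sign(-8.1597)*max(|-8.1597| - 3.18, 0) = -4.9797
prox(-2.9646) = sign(-2.9646)*max(|-2.9646| - 3.18, 0) = 0.0
prox(x) = [1.3834, -4.9797, 0.0]
||prox(x)||_1 = 1.3834 + 4.9797 + 0.0 = 6.3631


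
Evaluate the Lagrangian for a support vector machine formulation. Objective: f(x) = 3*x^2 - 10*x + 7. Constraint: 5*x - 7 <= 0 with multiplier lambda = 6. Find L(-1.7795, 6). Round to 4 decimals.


Step 1: Evaluate f(x).
f(-1.7795) = 3*(-1.7795)^2 - 10*(-1.7795) + 7 = 34.2949
Step 2: Evaluate g(x).
g(-1.7795) = 5*-1.7795 - 7 = -15.8975
Step 3: Compute Lagrangian.
L = 34.2949 + 6*-15.8975 = -61.0901


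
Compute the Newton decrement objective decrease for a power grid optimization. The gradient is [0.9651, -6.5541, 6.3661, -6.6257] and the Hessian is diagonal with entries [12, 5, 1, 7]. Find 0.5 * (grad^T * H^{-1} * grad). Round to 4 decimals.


Step 1: H is diagonal, so H^(-1) * g = [0.0804, -1.3108, 6.3661, -0.9465].
Step 2: g^T H^(-1) g = sum_i g_i^2 / H_ii
  = (0.9651)^2/12 + (-6.5541)^2/5 + (6.3661)^2/1 + (-6.6257)^2/7
  = 0.0776 + 8.5912 + 40.5272 + 6.2714 = 55.4675
Step 3: Objective decrease = 0.5 * g^T H^(-1) g = 27.7338


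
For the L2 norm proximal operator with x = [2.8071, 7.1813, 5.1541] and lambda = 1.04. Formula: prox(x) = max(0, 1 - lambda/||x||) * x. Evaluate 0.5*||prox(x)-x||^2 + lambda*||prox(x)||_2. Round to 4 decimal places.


Step 1: Compute ||x||.
||x|| = 9.2745
Step 2: Compute scaling factor.
scale = max(0, 1 - 1.04/9.2745) = 0.8879
Step 3: prox(x) = [2.4923, 6.376, 4.5761]
||prox(x)|| = 8.2345
Step 4: Proximal objective.
0.5*||prox-x||^2 = 0.5408
lambda*||prox|| = 8.5639
Total = 9.1046


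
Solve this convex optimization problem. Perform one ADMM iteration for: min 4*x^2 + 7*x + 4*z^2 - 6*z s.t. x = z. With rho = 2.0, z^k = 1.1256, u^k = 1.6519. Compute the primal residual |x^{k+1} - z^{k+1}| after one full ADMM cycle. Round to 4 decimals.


ADMM iteration with rho = 2.0, z^k = 1.1256, u^k = 1.6519
Step 1: x-update.
Minimize 4*x^2 + 7*x + (2.0/2)*(x - 1.1256 + 1.6519)^2
FOC: (2*4 + 2.0)*x = -7 + 2.0*(1.1256 - 1.6519)
x^{k+1} = -0.8053
Step 2: z-update.
Minimize 4*z^2 - 6*z + (2.0/2)*(-0.8053 - z + 1.6519)^2
FOC: (2*4 + 2.0)*z = 6 + 2.0*(-0.8053 + 1.6519)
z^{k+1} = 0.7693
Step 3: u-update.
u^{k+1} = 1.6519 - 0.8053 - 0.7693 = 0.0773
Step 4: Primal residual = |-0.8053 - 0.7693| = 1.5746


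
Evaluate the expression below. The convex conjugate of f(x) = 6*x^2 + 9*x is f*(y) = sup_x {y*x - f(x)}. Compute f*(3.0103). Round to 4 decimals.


f*(y) = sup_x {y*x - a*x^2 - b*x} = sup_x {(y-b)*x - a*x^2}
FOC: (y - b) - 2a*x = 0 => x* = (y - b)/(2a)
x* = (3.0103 - 9)/(2*6) = -0.4991
f*(3.0103) = (y-b)^2/(4a) = (3.0103 - 9)^2/(4*6)
= 35.8765/24 = 1.4949


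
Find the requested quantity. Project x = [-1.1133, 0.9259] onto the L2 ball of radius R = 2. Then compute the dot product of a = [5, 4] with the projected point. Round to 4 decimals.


Step 1: Compute ||x|| (intermediates to 6 decimals).
||x|| = sqrt((-1.1133)^2 + 0.9259^2) = 1.448008
Step 2: Project.
Since ||x|| <= R, proj = x (no scaling needed).
proj(x) = [-1.1133, 0.9259]
Step 3: Dot product.
a^T * proj(x) = 5*(-1.1133) + 4*0.9259 = -1.8629


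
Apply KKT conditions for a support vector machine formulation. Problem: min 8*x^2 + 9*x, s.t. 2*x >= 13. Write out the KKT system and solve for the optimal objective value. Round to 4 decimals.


Step 1: Try lambda = 0 (constraint inactive).
x_unc = -9/(2*8) = -0.5625
Check: 2*-0.5625 = -1.125 < 13 -- violated!
Step 2: Constraint must be active: 2*x = 13
x* = 13/2 = 6.5
lambda = (2*8*6.5 + 9)/2 = 56.5
Step 3: Compute optimal value.
f(x*) = 8*6.5^2 + 9*6.5 = 396.5


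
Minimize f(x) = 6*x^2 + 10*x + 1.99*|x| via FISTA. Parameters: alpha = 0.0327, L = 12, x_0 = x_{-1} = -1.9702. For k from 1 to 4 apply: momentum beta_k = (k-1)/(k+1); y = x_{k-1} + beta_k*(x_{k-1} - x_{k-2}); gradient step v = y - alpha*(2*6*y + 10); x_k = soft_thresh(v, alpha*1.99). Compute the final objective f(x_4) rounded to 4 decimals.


FISTA on f(x) = 6*x^2 + 10*x + 1.99*|x|
L = 12, alpha = 0.0327
Iteration 1: beta = 0.0, y = -1.9702 + 0.0*(-1.9702 + 1.9702) = -1.9702
  grad(y) = -13.6424, v = y - alpha*grad = -1.5241
  prox(v) = soft_thresh(-1.5241, 0.0651) = -1.459
Iteration 2: beta = 0.3333, y = -1.459 + 0.3333*(-1.459 + 1.9702) = -1.2886
  grad(y) = -5.4635, v = y - alpha*grad = -1.11
  prox(v) = soft_thresh(-1.11, 0.0651) = -1.0449
Iteration 3: beta = 0.5, y = -1.0449 + 0.5*(-1.0449 + 1.459) = -0.8378
  grad(y) = -0.054, v = y - alpha*grad = -0.8361
  prox(v) = soft_thresh(-0.8361, 0.0651) = -0.771
Iteration 4: beta = 0.6, y = -0.771 + 0.6*(-0.771 + 1.0449) = -0.6067
  grad(y) = 2.7201, v = y - alpha*grad = -0.6956
  prox(v) = soft_thresh(-0.6956, 0.0651) = -0.6305
f(x_4) = 6*(-0.6305)^2 + 10*(-0.6305) + 1.99*|-0.6305| = -2.6651


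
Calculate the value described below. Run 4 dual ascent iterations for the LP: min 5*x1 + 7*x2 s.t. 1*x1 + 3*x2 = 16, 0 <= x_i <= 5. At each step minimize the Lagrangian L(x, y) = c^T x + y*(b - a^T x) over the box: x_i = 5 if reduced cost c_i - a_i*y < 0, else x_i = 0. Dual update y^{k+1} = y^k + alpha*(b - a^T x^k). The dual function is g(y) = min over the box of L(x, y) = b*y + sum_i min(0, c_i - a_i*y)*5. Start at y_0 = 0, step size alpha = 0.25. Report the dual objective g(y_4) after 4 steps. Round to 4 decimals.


Dual ascent for LP: min 5*x1 + 7*x2, 1*x1 + 3*x2 = 16, 0 <= x_i <= 5
Step 1: y^k = 0.0, reduced costs: (5.0, 7.0)
  x^k = (0.0, 0.0), subgradient = b - a^T x = 16.0
  y^{k+1} = 0.0 + 0.25*16.0 = 4.0
Step 2: y^k = 4.0, reduced costs: (1.0, -5.0)
  x^k = (0.0, 5.0), subgradient = b - a^T x = 1.0
  y^{k+1} = 4.0 + 0.25*1.0 = 4.25
Step 3: y^k = 4.25, reduced costs: (0.75, -5.75)
  x^k = (0.0, 5.0), subgradient = b - a^T x = 1.0
  y^{k+1} = 4.25 + 0.25*1.0 = 4.5
Step 4: y^k = 4.5, reduced costs: (0.5, -6.5)
  x^k = (0.0, 5.0), subgradient = b - a^T x = 1.0
  y^{k+1} = 4.5 + 0.25*1.0 = 4.75
Dual objective at y_4 = 4.75: reduced costs (0.25, -7.25), box minimizer x = (0.0, 5.0)
g(y_4) = b*y + (c1 - a1*y)*x1 + (c2 - a2*y)*x2 = 16*4.75 + 0.25*0.0 + (-7.25)*5.0 = 76.0 + 0.0 - 36.25 = 39.75


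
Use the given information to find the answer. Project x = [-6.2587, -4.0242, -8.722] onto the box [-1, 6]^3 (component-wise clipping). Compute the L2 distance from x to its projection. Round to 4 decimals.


Project each component onto [-1, 6].
clip(-6.2587) = -1.0, clip(-4.0242) = -1.0, clip(-8.722) = -1.0
Projection = [-1.0, -1.0, -1.0]
Squared diffs: [27.6539, 9.1458, 59.6293]
Distance = sqrt(96.429) = 9.8198


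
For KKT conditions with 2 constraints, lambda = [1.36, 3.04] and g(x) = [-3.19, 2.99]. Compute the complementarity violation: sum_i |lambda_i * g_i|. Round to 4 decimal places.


KKT complementary slackness check:
lambda_1 * g_1 = 1.36 * -3.19 = -4.3384
lambda_2 * g_2 = 3.04 * 2.99 = 9.0896
Total violation = 4.3384 + 9.0896 = 13.428


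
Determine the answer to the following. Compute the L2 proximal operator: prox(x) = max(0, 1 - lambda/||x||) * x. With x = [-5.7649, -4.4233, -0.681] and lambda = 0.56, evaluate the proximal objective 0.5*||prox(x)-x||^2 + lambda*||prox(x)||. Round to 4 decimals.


Step 1: Compute ||x||.
||x|| = 7.2982
Step 2: Compute scaling factor.
scale = max(0, 1 - 0.56/7.2982) = 0.9233
Step 3: prox(x) = [-5.3226, -4.0839, -0.6287]
||prox(x)|| = 6.7382
Step 4: Proximal objective.
0.5*||prox-x||^2 = 0.1568
lambda*||prox|| = 3.7734
Total = 3.9302


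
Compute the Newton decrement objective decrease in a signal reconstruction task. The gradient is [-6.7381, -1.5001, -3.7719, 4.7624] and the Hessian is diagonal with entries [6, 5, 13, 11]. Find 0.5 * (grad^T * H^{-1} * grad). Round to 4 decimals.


Step 1: H is diagonal, so H^(-1) * g = [-1.123, -0.3, -0.2901, 0.4329].
Step 2: g^T H^(-1) g = sum_i g_i^2 / H_ii
  = (-6.7381)^2/6 + (-1.5001)^2/5 + (-3.7719)^2/13 + (4.7624)^2/11
  = 7.567 + 0.4501 + 1.0944 + 2.0619 = 11.1733
Step 3: Objective decrease = 0.5 * g^T H^(-1) g = 5.5867


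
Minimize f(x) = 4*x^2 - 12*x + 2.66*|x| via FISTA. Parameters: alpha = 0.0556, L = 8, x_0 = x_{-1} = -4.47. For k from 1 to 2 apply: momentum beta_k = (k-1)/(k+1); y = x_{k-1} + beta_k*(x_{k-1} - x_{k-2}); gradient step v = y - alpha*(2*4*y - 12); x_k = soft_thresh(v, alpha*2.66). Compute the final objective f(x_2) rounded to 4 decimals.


FISTA on f(x) = 4*x^2 - 12*x + 2.66*|x|
L = 8, alpha = 0.0556
Iteration 1: beta = 0.0, y = -4.47 + 0.0*(-4.47 + 4.47) = -4.47
  grad(y) = -47.76, v = y - alpha*grad = -1.8145
  prox(v) = soft_thresh(-1.8145, 0.1479) = -1.6666
Iteration 2: beta = 0.3333, y = -1.6666 + 0.3333*(-1.6666 + 4.47) = -0.7322
  grad(y) = -17.8576, v = y - alpha*grad = 0.2607
  prox(v) = soft_thresh(0.2607, 0.1479) = 0.1128
f(x_2) = 4*0.1128^2 - 12*0.1128 + 2.66*|0.1128| = -1.0026


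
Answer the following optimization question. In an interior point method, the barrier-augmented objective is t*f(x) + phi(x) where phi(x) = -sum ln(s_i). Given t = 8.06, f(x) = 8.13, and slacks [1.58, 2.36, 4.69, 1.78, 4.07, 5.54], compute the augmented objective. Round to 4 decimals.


Step 1: Compute log-barrier.
ln values: [0.4574, 0.8587, 1.5454, 0.5766, 1.4036, 1.712]
phi = -(0.4574 + 0.8587 + 1.5454 + 0.5766 + 1.4036 + 1.712) = -6.5538
Step 2: Compute augmented objective.
t*f(x) = 8.06*8.13 = 65.5278
Total = 65.5278 - 6.5538 = 58.974


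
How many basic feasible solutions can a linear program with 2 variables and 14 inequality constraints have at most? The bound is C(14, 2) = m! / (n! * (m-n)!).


Each vertex corresponds to some choice of n active constraints out of m, so the number of vertices is at most C(m, n) = m! / (n!(m-n)!).
m = 14, n = 2
Numerator: 14 * 13
Denominator: 2! = 2
C(14, 2) = 91


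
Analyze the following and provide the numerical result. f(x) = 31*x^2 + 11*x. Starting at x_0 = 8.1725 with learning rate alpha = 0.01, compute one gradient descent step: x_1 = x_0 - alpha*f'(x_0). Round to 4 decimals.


We compute the gradient at x_0 and apply the update.
f'(x) = 62*x + 11
f'(8.1725) = 62*8.1725 + 11 = 517.695
x_1 = 8.1725 - 0.01*517.695 = 2.9956


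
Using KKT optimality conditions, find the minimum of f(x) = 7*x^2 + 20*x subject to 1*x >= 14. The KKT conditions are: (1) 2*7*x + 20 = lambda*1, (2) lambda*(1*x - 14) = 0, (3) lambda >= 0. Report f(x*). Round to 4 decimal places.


Step 1: Try lambda = 0 (constraint inactive).
x_unc = -20/(2*7) = -1.4286
Check: 1*-1.4286 = -1.4286 < 14 -- violated!
Step 2: Constraint must be active: 1*x = 14
x* = 14/1 = 14.0
lambda = (2*7*14.0 + 20)/1 = 216.0
Step 3: Compute optimal value.
f(x*) = 7*14.0^2 + 20*14.0 = 1652.0


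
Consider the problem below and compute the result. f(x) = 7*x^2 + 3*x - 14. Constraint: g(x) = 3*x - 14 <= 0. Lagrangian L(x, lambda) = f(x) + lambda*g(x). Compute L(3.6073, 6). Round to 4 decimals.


Step 1: Evaluate f(x).
f(3.6073) = 7*3.6073^2 + 3*3.6073 - 14 = 87.9102
Step 2: Evaluate g(x).
g(3.6073) = 3*3.6073 - 14 = -3.1781
Step 3: Compute Lagrangian.
L = 87.9102 + 6*-3.1781 = 68.8416


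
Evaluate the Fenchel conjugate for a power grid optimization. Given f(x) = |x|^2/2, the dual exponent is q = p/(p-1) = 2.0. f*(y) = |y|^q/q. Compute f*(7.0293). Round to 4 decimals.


The conjugate exponent q satisfies 1/p + 1/q = 1.
p = 2, so q = 2/(2 - 1) = 2.0
|y|^q = 7.0293^2.0 = 49.4111
f*(7.0293) = 49.4111 / 2.0 = 24.7055


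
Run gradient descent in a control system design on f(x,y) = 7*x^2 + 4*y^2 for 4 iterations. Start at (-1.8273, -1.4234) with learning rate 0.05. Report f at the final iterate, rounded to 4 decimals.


Gradient descent on f(x,y) = 7*x^2 + 4*y^2.
Starting point: (-1.8273, -1.4234), alpha = 0.05
Step 1: grad_x = 2*7*-1.8273 = -25.5822, grad_y = 2*4*-1.4234 = -11.3872
  x_1 = -1.8273 - 0.05*-25.5822 = -0.5482
  y_1 = -1.4234 - 0.05*-11.3872 = -0.854
Step 2: grad_x = 2*7*-0.5482 = -7.6747, grad_y = 2*4*-0.854 = -6.8323
  x_2 = -0.5482 - 0.05*-7.6747 = -0.1645
  y_2 = -0.854 - 0.05*-6.8323 = -0.5124
Step 3: grad_x = 2*7*-0.1645 = -2.3024, grad_y = 2*4*-0.5124 = -4.0994
  x_3 = -0.1645 - 0.05*-2.3024 = -0.0493
  y_3 = -0.5124 - 0.05*-4.0994 = -0.3075
Step 4: grad_x = 2*7*-0.0493 = -0.6907, grad_y = 2*4*-0.3075 = -2.4596
  x_4 = -0.0493 - 0.05*-0.6907 = -0.0148
  y_4 = -0.3075 - 0.05*-2.4596 = -0.1845
f(-0.0148, -0.1845) = 7*(-0.0148)^2 + 4*(-0.1845)^2 = 0.1377


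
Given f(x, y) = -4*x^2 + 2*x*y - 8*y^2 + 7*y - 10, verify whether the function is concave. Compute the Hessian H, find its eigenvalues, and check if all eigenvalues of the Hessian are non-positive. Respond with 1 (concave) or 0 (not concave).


The Hessian of f(x,y) = -4*x^2 + 2*x*y - 8*y^2 + 7*y - 10 is:
H = [[-8, 2], [2, -16]]
Trace = -8 - 16 = -24
Determinant = -8*-16 - (2)^2 = 124
Discriminant = (-24)^2 - 4*124 = 80.0
Eigenvalues: lambda_1 = -16.4721, lambda_2 = -7.5279
The function is concave.

1


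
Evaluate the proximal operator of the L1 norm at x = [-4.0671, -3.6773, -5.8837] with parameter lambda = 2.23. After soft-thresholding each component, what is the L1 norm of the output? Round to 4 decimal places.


Soft-thresholding with lambda = 2.23:
prox(-4.0671) = sign(-4.0671)*max(|-4.0671| - 2.23, 0) = -1.8371
prox(-3.6773) = sign(-3.6773)*max(|-3.6773| - 2.23, 0) = -1.4473
prox(-5.8837) = sign(-5.8837)*max(|-5.8837| - 2.23, 0) = -3.6537
prox(x) = [-1.8371, -1.4473, -3.6537]
||prox(x)||_1 = 1.8371 + 1.4473 + 3.6537 = 6.9381


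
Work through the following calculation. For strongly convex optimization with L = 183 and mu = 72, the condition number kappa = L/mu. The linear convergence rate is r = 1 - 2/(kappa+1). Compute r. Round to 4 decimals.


Step 1: Compute the condition number.
kappa = L/mu = 183/72 = 2.5417
Step 2: Compute the convergence rate.
r = 1 - 2/(kappa + 1) = 1 - 2*mu/(L + mu) = (L - mu)/(L + mu) = 111/255 = 0.4353


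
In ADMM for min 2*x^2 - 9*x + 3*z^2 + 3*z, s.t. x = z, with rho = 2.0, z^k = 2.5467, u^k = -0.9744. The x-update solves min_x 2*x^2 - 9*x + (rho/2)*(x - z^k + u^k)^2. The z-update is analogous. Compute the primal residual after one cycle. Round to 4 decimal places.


ADMM iteration with rho = 2.0, z^k = 2.5467, u^k = -0.9744
Step 1: x-update.
Minimize 2*x^2 - 9*x + (2.0/2)*(x - 2.5467 - 0.9744)^2
FOC: (2*2 + 2.0)*x = 9 + 2.0*(2.5467 + 0.9744)
x^{k+1} = 2.6737
Step 2: z-update.
Minimize 3*z^2 + 3*z + (2.0/2)*(2.6737 - z - 0.9744)^2
FOC: (2*3 + 2.0)*z = -3 + 2.0*(2.6737 - 0.9744)
z^{k+1} = 0.0498
Step 3: u-update.
u^{k+1} = -0.9744 + 2.6737 - 0.0498 = 1.6495
Step 4: Primal residual = |2.6737 - 0.0498| = 2.6239


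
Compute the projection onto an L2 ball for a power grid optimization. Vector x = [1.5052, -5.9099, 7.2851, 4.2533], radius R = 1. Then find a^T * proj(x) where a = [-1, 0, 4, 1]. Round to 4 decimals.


Step 1: Compute ||x|| (intermediates to 6 decimals).
||x|| = sqrt(1.5052^2 + (-5.9099)^2 + 7.2851^2 + 4.2533^2) = 10.409409
Step 2: Project.
Since ||x|| > R, scale = R/||x|| = 1/10.409409 = 0.096067, proj(x) = scale * x
proj(x) = [0.1446, -0.567746, 0.699858, 0.408602]
Step 3: Dot product.
a^T * proj(x) = -1*0.1446 + 0*(-0.567746) + 4*0.699858 + 1*0.408602 = 3.0634


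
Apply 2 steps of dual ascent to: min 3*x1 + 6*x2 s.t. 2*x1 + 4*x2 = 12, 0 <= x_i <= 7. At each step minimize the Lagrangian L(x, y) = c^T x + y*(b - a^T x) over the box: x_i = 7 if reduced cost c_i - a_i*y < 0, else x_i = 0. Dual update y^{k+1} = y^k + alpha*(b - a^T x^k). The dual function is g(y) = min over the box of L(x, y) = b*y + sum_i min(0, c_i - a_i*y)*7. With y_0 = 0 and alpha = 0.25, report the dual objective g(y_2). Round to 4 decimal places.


Dual ascent for LP: min 3*x1 + 6*x2, 2*x1 + 4*x2 = 12, 0 <= x_i <= 7
Step 1: y^k = 0.0, reduced costs: (3.0, 6.0)
  x^k = (0.0, 0.0), subgradient = b - a^T x = 12.0
  y^{k+1} = 0.0 + 0.25*12.0 = 3.0
Step 2: y^k = 3.0, reduced costs: (-3.0, -6.0)
  x^k = (7.0, 7.0), subgradient = b - a^T x = -30.0
  y^{k+1} = 3.0 + 0.25*-30.0 = -4.5
Dual objective at y_2 = -4.5: reduced costs (12.0, 24.0), box minimizer x = (0.0, 0.0)
g(y_2) = b*y + (c1 - a1*y)*x1 + (c2 - a2*y)*x2 = 12*(-4.5) + 12.0*0.0 + 24.0*0.0 = -54.0 + 0.0 + 0.0 = -54.0


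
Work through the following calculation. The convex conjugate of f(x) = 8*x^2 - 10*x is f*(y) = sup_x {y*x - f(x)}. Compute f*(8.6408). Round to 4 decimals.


f*(y) = sup_x {y*x - a*x^2 - b*x} = sup_x {(y-b)*x - a*x^2}
FOC: (y - b) - 2a*x = 0 => x* = (y - b)/(2a)
x* = (8.6408 + 10)/(2*8) = 1.1651
f*(8.6408) = (y-b)^2/(4a) = (8.6408 + 10)^2/(4*8)
= 347.4794/32 = 10.8587


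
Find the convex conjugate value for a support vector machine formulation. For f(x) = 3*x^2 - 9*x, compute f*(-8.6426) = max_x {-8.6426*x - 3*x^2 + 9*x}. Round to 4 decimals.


f*(y) = sup_x {y*x - a*x^2 - b*x} = sup_x {(y-b)*x - a*x^2}
FOC: (y - b) - 2a*x = 0 => x* = (y - b)/(2a)
x* = (-8.6426 + 9)/(2*3) = 0.0596
f*(-8.6426) = (y-b)^2/(4a) = (-8.6426 + 9)^2/(4*3)
= 0.1277/12 = 0.0106


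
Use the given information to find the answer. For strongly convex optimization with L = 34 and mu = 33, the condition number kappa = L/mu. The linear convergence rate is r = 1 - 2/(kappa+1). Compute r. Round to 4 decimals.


Step 1: Compute the condition number.
kappa = L/mu = 34/33 = 1.0303
Step 2: Compute the convergence rate.
r = 1 - 2/(kappa + 1) = 1 - 2*mu/(L + mu) = (L - mu)/(L + mu) = 1/67 = 0.0149


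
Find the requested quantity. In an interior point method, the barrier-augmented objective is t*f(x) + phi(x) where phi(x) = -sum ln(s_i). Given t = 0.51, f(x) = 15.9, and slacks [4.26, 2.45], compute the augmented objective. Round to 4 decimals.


Step 1: Compute log-barrier.
ln values: [1.4493, 0.8961]
phi = -(1.4493 + 0.8961) = -2.3454
Step 2: Compute augmented objective.
t*f(x) = 0.51*15.9 = 8.109
Total = 8.109 - 2.3454 = 5.7636


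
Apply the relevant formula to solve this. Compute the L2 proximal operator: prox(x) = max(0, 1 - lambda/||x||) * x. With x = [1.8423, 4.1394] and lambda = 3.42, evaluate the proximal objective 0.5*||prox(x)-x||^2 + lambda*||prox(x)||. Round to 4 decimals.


Step 1: Compute ||x||.
||x|| = 4.5309
Step 2: Compute scaling factor.
scale = max(0, 1 - 3.42/4.5309) = 0.2452
Step 3: prox(x) = [0.4517, 1.0149]
||prox(x)|| = 1.1109
Step 4: Proximal objective.
0.5*||prox-x||^2 = 5.8482
lambda*||prox|| = 3.7993
Total = 9.6473


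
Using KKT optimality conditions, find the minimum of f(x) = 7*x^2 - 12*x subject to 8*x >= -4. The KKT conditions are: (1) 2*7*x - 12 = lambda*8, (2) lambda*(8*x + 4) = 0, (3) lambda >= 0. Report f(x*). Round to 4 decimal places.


Step 1: Try lambda = 0 (constraint inactive).
Stationarity: 2*7*x - 12 = 0
x* = 12/(2*7) = 6/7 = 0.8571 (rounded; the exact value 6/7 is used below)
Check constraint: 8*0.8571 = 6.8568 >= -4 -- satisfied.
Step 2: Compute optimal value.
f(x*) = 7*(6/7)^2 - 12*(6/7) = -5.1429


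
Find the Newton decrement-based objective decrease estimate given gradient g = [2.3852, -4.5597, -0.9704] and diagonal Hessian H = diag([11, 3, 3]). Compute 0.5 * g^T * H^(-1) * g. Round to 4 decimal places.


Step 1: H is diagonal, so H^(-1) * g = [0.2168, -1.5199, -0.3235].
Step 2: g^T H^(-1) g = sum_i g_i^2 / H_ii
  = (2.3852)^2/11 + (-4.5597)^2/3 + (-0.9704)^2/3
  = 0.5172 + 6.9303 + 0.3139 = 7.7614
Step 3: Objective decrease = 0.5 * g^T H^(-1) g = 3.8807


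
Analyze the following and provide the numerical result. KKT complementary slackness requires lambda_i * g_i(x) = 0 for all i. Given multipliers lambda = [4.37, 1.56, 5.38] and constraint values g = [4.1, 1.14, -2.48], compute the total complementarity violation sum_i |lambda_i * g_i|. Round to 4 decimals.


KKT complementary slackness check:
lambda_1 * g_1 = 4.37 * 4.1 = 17.917
lambda_2 * g_2 = 1.56 * 1.14 = 1.7784
lambda_3 * g_3 = 5.38 * -2.48 = -13.3424
Total violation = 17.917 + 1.7784 + 13.3424 = 33.0378


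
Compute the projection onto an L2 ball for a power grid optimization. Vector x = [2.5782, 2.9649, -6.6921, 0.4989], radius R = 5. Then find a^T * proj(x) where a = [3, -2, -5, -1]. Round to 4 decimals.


Step 1: Compute ||x|| (intermediates to 6 decimals).
||x|| = sqrt(2.5782^2 + 2.9649^2 + (-6.6921)^2 + 0.4989^2) = 7.776301
Step 2: Project.
Since ||x|| > R, scale = R/||x|| = 5/7.776301 = 0.642979, proj(x) = scale * x
proj(x) = [1.657728, 1.906368, -4.30288, 0.320782]
Step 3: Dot product.
a^T * proj(x) = 3*1.657728 - 2*1.906368 - 5*(-4.30288) - 1*0.320782 = 22.3541


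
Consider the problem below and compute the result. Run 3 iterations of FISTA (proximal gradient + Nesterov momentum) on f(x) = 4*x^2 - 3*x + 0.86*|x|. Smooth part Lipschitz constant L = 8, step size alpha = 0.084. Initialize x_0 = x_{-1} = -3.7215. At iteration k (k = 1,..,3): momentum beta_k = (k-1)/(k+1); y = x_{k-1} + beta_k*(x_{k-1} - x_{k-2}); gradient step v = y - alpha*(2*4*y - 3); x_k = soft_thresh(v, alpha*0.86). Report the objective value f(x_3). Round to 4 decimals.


FISTA on f(x) = 4*x^2 - 3*x + 0.86*|x|
L = 8, alpha = 0.084
Iteration 1: beta = 0.0, y = -3.7215 + 0.0*(-3.7215 + 3.7215) = -3.7215
  grad(y) = -32.772, v = y - alpha*grad = -0.9687
  prox(v) = soft_thresh(-0.9687, 0.0722) = -0.8964
Iteration 2: beta = 0.3333, y = -0.8964 + 0.3333*(-0.8964 + 3.7215) = 0.0453
  grad(y) = -2.6377, v = y - alpha*grad = 0.2669
  prox(v) = soft_thresh(0.2669, 0.0722) = 0.1946
Iteration 3: beta = 0.5, y = 0.1946 + 0.5*(0.1946 + 0.8964) = 0.7401
  grad(y) = 2.921, v = y - alpha*grad = 0.4948
  prox(v) = soft_thresh(0.4948, 0.0722) = 0.4225
f(x_3) = 4*0.4225^2 - 3*0.4225 + 0.86*|0.4225| = -0.1901


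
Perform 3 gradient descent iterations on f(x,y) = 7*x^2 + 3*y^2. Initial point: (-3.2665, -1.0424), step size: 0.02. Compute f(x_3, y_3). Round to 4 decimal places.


Gradient descent on f(x,y) = 7*x^2 + 3*y^2.
Starting point: (-3.2665, -1.0424), alpha = 0.02
Step 1: grad_x = 2*7*-3.2665 = -45.731, grad_y = 2*3*-1.0424 = -6.2544
  x_1 = -3.2665 - 0.02*-45.731 = -2.3519
  y_1 = -1.0424 - 0.02*-6.2544 = -0.9173
Step 2: grad_x = 2*7*-2.3519 = -32.9263, grad_y = 2*3*-0.9173 = -5.5039
  x_2 = -2.3519 - 0.02*-32.9263 = -1.6934
  y_2 = -0.9173 - 0.02*-5.5039 = -0.8072
Step 3: grad_x = 2*7*-1.6934 = -23.707, grad_y = 2*3*-0.8072 = -4.8434
  x_3 = -1.6934 - 0.02*-23.707 = -1.2192
  y_3 = -0.8072 - 0.02*-4.8434 = -0.7104
f(-1.2192, -0.7104) = 7*(-1.2192)^2 + 3*(-0.7104)^2 = 11.9193


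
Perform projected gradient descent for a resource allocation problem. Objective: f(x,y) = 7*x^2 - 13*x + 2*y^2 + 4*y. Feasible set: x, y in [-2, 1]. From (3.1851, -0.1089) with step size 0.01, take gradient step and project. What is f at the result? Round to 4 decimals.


Step 1: Compute gradient at (3.1851, -0.1089).
grad_x = 2*7*3.1851 - 13 = 31.5914
grad_y = 2*2*-0.1089 + 4 = 3.5644
Step 2: Gradient step.
x_raw = 3.1851 - 0.01*31.5914 = 2.8692
y_raw = -0.1089 - 0.01*3.5644 = -0.1445
Step 3: Project onto [-2, 1].
x_proj = clip(2.8692) = 1.0
y_proj = clip(-0.1445) = -0.1445
Step 4: Evaluate f.
f(1.0, -0.1445) = -6.5364


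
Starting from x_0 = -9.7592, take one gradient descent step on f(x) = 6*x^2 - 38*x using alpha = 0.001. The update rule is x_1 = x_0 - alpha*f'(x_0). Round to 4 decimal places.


We compute the gradient at x_0 and apply the update.
f'(x) = 12*x - 38
f'(-9.7592) = 12*-9.7592 - 38 = -155.1104
x_1 = -9.7592 - 0.001*-155.1104 = -9.6041


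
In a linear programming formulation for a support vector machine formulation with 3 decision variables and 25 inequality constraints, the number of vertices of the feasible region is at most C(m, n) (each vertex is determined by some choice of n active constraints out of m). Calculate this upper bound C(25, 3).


Each vertex corresponds to some choice of n active constraints out of m, so the number of vertices is at most C(m, n) = m! / (n!(m-n)!).
m = 25, n = 3
Numerator: 25 * 24 * 23
Denominator: 3! = 6
C(25, 3) = 2300


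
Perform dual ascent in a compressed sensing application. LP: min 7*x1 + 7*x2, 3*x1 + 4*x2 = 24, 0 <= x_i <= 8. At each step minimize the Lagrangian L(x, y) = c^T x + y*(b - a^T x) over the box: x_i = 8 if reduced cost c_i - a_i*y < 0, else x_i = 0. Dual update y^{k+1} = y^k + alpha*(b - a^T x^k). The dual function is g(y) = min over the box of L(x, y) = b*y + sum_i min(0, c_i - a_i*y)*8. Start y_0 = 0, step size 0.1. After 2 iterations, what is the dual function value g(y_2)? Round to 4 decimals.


Dual ascent for LP: min 7*x1 + 7*x2, 3*x1 + 4*x2 = 24, 0 <= x_i <= 8
Step 1: y^k = 0.0, reduced costs: (7.0, 7.0)
  x^k = (0.0, 0.0), subgradient = b - a^T x = 24.0
  y^{k+1} = 0.0 + 0.1*24.0 = 2.4
Step 2: y^k = 2.4, reduced costs: (-0.2, -2.6)
  x^k = (8.0, 8.0), subgradient = b - a^T x = -32.0
  y^{k+1} = 2.4 + 0.1*-32.0 = -0.8
Dual objective at y_2 = -0.8: reduced costs (9.4, 10.2), box minimizer x = (0.0, 0.0)
g(y_2) = b*y + (c1 - a1*y)*x1 + (c2 - a2*y)*x2 = 24*(-0.8) + 9.4*0.0 + 10.2*0.0 = -19.2 + 0.0 + 0.0 = -19.2


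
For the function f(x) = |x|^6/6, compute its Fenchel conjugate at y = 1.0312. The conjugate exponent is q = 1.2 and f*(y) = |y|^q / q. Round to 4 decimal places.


The conjugate exponent q satisfies 1/p + 1/q = 1.
p = 6, so q = 6/(6 - 1) = 1.2
|y|^q = 1.0312^1.2 = 1.0376
f*(1.0312) = 1.0376 / 1.2 = 0.8646


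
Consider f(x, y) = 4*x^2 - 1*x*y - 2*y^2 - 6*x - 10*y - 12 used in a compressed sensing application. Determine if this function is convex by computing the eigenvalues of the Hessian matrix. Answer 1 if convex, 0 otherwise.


The Hessian of f(x,y) = 4*x^2 - 1*x*y - 2*y^2 - 6*x - 10*y - 12 is:
H = [[8, -1], [-1, -4]]
Trace = 8 - 4 = 4
Determinant = 8*-4 - (-1)^2 = -33
Discriminant = (4)^2 - 4*-33 = 148.0
Eigenvalues: lambda_1 = -4.0828, lambda_2 = 8.0828
The function is not convex.

0


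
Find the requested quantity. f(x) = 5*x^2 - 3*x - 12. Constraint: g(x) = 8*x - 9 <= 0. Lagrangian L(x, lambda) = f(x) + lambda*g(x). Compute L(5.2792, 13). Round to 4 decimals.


Step 1: Evaluate f(x).
f(5.2792) = 5*5.2792^2 - 3*5.2792 - 12 = 111.5122
Step 2: Evaluate g(x).
g(5.2792) = 8*5.2792 - 9 = 33.2336
Step 3: Compute Lagrangian.
L = 111.5122 + 13*33.2336 = 543.549


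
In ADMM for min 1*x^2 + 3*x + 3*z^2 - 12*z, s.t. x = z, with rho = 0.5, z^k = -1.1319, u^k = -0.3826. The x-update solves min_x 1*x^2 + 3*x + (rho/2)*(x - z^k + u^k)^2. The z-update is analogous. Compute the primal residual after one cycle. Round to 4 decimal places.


ADMM iteration with rho = 0.5, z^k = -1.1319, u^k = -0.3826
Step 1: x-update.
Minimize 1*x^2 + 3*x + (0.5/2)*(x + 1.1319 - 0.3826)^2
FOC: (2*1 + 0.5)*x = -3 + 0.5*(-1.1319 + 0.3826)
x^{k+1} = -1.3499
Step 2: z-update.
Minimize 3*z^2 - 12*z + (0.5/2)*(-1.3499 - z - 0.3826)^2
FOC: (2*3 + 0.5)*z = 12 + 0.5*(-1.3499 - 0.3826)
z^{k+1} = 1.7129
Step 3: u-update.
u^{k+1} = -0.3826 - 1.3499 - 1.7129 = -3.4453
Step 4: Primal residual = |-1.3499 - 1.7129| = 3.0627


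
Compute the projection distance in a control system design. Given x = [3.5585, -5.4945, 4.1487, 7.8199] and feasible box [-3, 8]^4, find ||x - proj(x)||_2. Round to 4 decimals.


Project each component onto [-3, 8].
clip(3.5585) = 3.5585, clip(-5.4945) = -3.0, clip(4.1487) = 4.1487, clip(7.8199) = 7.8199
Projection = [3.5585, -3.0, 4.1487, 7.8199]
Squared diffs: [0.0, 6.2225, 0.0, 0.0]
Distance = sqrt(6.2225) = 2.4945


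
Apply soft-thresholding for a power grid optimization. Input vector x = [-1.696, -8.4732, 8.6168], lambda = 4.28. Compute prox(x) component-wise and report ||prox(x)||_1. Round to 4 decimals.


Soft-thresholding with lambda = 4.28:
prox(-1.696) = sign(-1.696)*max(|-1.696| - 4.28, 0) = 0.0
prox(-8.4732) = sign(-8.4732)*max(|-8.4732| - 4.28, 0) = -4.1932
prox(8.6168) = sign(8.6168)*max(|8.6168| - 4.28, 0) = 4.3368
prox(x) = [0.0, -4.1932, 4.3368]
||prox(x)||_1 = 0.0 + 4.1932 + 4.3368 = 8.53


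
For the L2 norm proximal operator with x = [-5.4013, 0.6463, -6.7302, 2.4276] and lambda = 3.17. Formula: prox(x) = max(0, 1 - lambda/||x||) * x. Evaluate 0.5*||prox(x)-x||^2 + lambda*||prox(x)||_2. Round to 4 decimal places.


Step 1: Compute ||x||.
||x|| = 8.9878
Step 2: Compute scaling factor.
scale = max(0, 1 - 3.17/8.9878) = 0.6473
Step 3: prox(x) = [-3.4963, 0.4183, -4.3565, 1.5714]
||prox(x)|| = 5.8178
Step 4: Proximal objective.
0.5*||prox-x||^2 = 5.0245
lambda*||prox|| = 18.4424
Total = 23.4669


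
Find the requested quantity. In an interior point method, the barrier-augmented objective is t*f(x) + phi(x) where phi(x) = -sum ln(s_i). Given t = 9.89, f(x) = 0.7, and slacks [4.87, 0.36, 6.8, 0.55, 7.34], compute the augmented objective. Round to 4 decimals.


Step 1: Compute log-barrier.
ln values: [1.5831, -1.0217, 1.9169, -0.5978, 1.9933]
phi = -(1.5831 - 1.0217 + 1.9169 - 0.5978 + 1.9933) = -3.8739
Step 2: Compute augmented objective.
t*f(x) = 9.89*0.7 = 6.923
Total = 6.923 - 3.8739 = 3.0491


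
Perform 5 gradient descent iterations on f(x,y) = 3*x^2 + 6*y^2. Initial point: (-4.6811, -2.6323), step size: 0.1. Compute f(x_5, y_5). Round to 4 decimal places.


Gradient descent on f(x,y) = 3*x^2 + 6*y^2.
Starting point: (-4.6811, -2.6323), alpha = 0.1
Step 1: grad_x = 2*3*-4.6811 = -28.0866, grad_y = 2*6*-2.6323 = -31.5876
  x_1 = -4.6811 - 0.1*-28.0866 = -1.8724
  y_1 = -2.6323 - 0.1*-31.5876 = 0.5265
Step 2: grad_x = 2*3*-1.8724 = -11.2346, grad_y = 2*6*0.5265 = 6.3175
  x_2 = -1.8724 - 0.1*-11.2346 = -0.749
  y_2 = 0.5265 - 0.1*6.3175 = -0.1053
Step 3: grad_x = 2*3*-0.749 = -4.4939, grad_y = 2*6*-0.1053 = -1.2635
  x_3 = -0.749 - 0.1*-4.4939 = -0.2996
  y_3 = -0.1053 - 0.1*-1.2635 = 0.0211
Step 4: grad_x = 2*3*-0.2996 = -1.7975, grad_y = 2*6*0.0211 = 0.2527
  x_4 = -0.2996 - 0.1*-1.7975 = -0.1198
  y_4 = 0.0211 - 0.1*0.2527 = -0.0042
Step 5: grad_x = 2*3*-0.1198 = -0.719, grad_y = 2*6*-0.0042 = -0.0505
  x_5 = -0.1198 - 0.1*-0.719 = -0.0479
  y_5 = -0.0042 - 0.1*-0.0505 = 0.0008
f(-0.0479, 0.0008) = 3*(-0.0479)^2 + 6*0.0008^2 = 0.0069


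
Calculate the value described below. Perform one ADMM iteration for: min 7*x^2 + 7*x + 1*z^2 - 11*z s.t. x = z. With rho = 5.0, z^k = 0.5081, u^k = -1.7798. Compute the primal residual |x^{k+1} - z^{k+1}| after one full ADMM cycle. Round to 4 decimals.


ADMM iteration with rho = 5.0, z^k = 0.5081, u^k = -1.7798
Step 1: x-update.
Minimize 7*x^2 + 7*x + (5.0/2)*(x - 0.5081 - 1.7798)^2
FOC: (2*7 + 5.0)*x = -7 + 5.0*(0.5081 + 1.7798)
x^{k+1} = 0.2337
Step 2: z-update.
Minimize 1*z^2 - 11*z + (5.0/2)*(0.2337 - z - 1.7798)^2
FOC: (2*1 + 5.0)*z = 11 + 5.0*(0.2337 - 1.7798)
z^{k+1} = 0.467
Step 3: u-update.
u^{k+1} = -1.7798 + 0.2337 - 0.467 = -2.0132
Step 4: Primal residual = |0.2337 - 0.467| = 0.2334


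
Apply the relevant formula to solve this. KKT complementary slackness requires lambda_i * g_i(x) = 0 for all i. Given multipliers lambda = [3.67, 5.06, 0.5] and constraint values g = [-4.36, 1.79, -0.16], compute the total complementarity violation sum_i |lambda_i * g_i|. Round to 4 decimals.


KKT complementary slackness check:
lambda_1 * g_1 = 3.67 * -4.36 = -16.0012
lambda_2 * g_2 = 5.06 * 1.79 = 9.0574
lambda_3 * g_3 = 0.5 * -0.16 = -0.08
Total violation = 16.0012 + 9.0574 + 0.08 = 25.1386


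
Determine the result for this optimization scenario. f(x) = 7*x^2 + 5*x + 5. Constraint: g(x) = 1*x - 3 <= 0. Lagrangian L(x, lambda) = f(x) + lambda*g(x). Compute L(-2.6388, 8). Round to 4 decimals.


Step 1: Evaluate f(x).
f(-2.6388) = 7*(-2.6388)^2 + 5*(-2.6388) + 5 = 40.5489
Step 2: Evaluate g(x).
g(-2.6388) = 1*-2.6388 - 3 = -5.6388
Step 3: Compute Lagrangian.
L = 40.5489 + 8*-5.6388 = -4.5615


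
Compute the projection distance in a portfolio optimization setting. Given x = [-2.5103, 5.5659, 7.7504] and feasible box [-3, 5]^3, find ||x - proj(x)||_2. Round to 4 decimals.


Project each component onto [-3, 5].
clip(-2.5103) = -2.5103, clip(5.5659) = 5.0, clip(7.7504) = 5.0
Projection = [-2.5103, 5.0, 5.0]
Squared diffs: [0.0, 0.3202, 7.5647]
Distance = sqrt(7.8849) = 2.808


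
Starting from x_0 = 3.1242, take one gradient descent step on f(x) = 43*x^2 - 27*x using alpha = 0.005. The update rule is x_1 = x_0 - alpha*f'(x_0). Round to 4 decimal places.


We compute the gradient at x_0 and apply the update.
f'(x) = 86*x - 27
f'(3.1242) = 86*3.1242 - 27 = 241.6812
x_1 = 3.1242 - 0.005*241.6812 = 1.9158


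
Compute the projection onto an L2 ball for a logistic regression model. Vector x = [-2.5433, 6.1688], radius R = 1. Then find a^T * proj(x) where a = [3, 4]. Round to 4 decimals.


Step 1: Compute ||x|| (intermediates to 6 decimals).
||x|| = sqrt((-2.5433)^2 + 6.1688^2) = 6.672516
Step 2: Project.
Since ||x|| > R, scale = R/||x|| = 1/6.672516 = 0.149869, proj(x) = scale * x
proj(x) = [-0.381162, 0.924512]
Step 3: Dot product.
a^T * proj(x) = 3*(-0.381162) + 4*0.924512 = 2.5546


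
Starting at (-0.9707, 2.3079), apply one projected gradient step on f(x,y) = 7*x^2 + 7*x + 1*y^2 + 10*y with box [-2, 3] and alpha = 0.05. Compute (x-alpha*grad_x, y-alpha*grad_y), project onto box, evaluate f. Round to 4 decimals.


Step 1: Compute gradient at (-0.9707, 2.3079).
grad_x = 2*7*-0.9707 + 7 = -6.5898
grad_y = 2*1*2.3079 + 10 = 14.6158
Step 2: Gradient step.
x_raw = -0.9707 - 0.05*-6.5898 = -0.6412
y_raw = 2.3079 - 0.05*14.6158 = 1.5771
Step 3: Project onto [-2, 3].
x_proj = clip(-0.6412) = -0.6412
y_proj = clip(1.5771) = 1.5771
Step 4: Evaluate f.
f(-0.6412, 1.5771) = 16.648


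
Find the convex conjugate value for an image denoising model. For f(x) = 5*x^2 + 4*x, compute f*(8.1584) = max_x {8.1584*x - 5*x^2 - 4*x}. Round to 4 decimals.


f*(y) = sup_x {y*x - a*x^2 - b*x} = sup_x {(y-b)*x - a*x^2}
FOC: (y - b) - 2a*x = 0 => x* = (y - b)/(2a)
x* = (8.1584 - 4)/(2*5) = 0.4158
f*(8.1584) = (y-b)^2/(4a) = (8.1584 - 4)^2/(4*5)
= 17.2923/20 = 0.8646


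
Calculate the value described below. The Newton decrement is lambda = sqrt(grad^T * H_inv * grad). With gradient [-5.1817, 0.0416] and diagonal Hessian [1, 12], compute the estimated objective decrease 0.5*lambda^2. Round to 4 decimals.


Step 1: H is diagonal, so H^(-1) * g = [-5.1817, 0.0035].
Step 2: g^T H^(-1) g = sum_i g_i^2 / H_ii
  = (-5.1817)^2/1 + (0.0416)^2/12
  = 26.85 + 0.0001 = 26.8502
Step 3: Objective decrease = 0.5 * g^T H^(-1) g = 13.4251


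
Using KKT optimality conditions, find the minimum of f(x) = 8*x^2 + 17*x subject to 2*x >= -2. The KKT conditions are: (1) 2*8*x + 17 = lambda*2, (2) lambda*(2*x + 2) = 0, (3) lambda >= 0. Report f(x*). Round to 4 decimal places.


Step 1: Try lambda = 0 (constraint inactive).
x_unc = -17/(2*8) = -1.0625
Check: 2*-1.0625 = -2.125 < -2 -- violated!
Step 2: Constraint must be active: 2*x = -2
x* = -2/2 = -1.0
lambda = (2*8*(-1.0) + 17)/2 = 0.5
Step 3: Compute optimal value.
f(x*) = 8*(-1.0)^2 + 17*(-1.0) = -9.0


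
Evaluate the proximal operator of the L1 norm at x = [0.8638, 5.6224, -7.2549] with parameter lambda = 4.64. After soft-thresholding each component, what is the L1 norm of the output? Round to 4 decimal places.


Soft-thresholding with lambda = 4.64:
prox(0.8638) = sign(0.8638)*max(|0.8638| - 4.64, 0) = 0.0
prox(5.6224) = sign(5.6224)*max(|5.6224| - 4.64, 0) = 0.9824
prox(-7.2549) = sign(-7.2549)*max(|-7.2549| - 4.64, 0) = -2.6149
prox(x) = [0.0, 0.9824, -2.6149]
||prox(x)||_1 = 0.0 + 0.9824 + 2.6149 = 3.5973


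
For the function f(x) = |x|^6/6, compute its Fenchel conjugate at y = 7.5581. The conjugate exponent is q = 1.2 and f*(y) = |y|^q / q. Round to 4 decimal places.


The conjugate exponent q satisfies 1/p + 1/q = 1.
p = 6, so q = 6/(6 - 1) = 1.2
|y|^q = 7.5581^1.2 = 11.3265
f*(7.5581) = 11.3265 / 1.2 = 9.4387


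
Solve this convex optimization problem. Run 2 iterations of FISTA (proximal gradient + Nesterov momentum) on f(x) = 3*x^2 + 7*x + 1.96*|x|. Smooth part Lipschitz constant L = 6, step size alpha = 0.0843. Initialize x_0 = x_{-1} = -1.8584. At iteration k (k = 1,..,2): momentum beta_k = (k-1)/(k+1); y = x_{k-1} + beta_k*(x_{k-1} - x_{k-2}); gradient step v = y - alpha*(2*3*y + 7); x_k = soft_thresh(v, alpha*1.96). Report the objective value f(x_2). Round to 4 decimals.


FISTA on f(x) = 3*x^2 + 7*x + 1.96*|x|
L = 6, alpha = 0.0843
Iteration 1: beta = 0.0, y = -1.8584 + 0.0*(-1.8584 + 1.8584) = -1.8584
  grad(y) = -4.1504, v = y - alpha*grad = -1.5085
  prox(v) = soft_thresh(-1.5085, 0.1652) = -1.3433
Iteration 2: beta = 0.3333, y = -1.3433 + 0.3333*(-1.3433 + 1.8584) = -1.1716
  grad(y) = -0.0295, v = y - alpha*grad = -1.1691
  prox(v) = soft_thresh(-1.1691, 0.1652) = -1.0039
f(x_2) = 3*(-1.0039)^2 + 7*(-1.0039) + 1.96*|-1.0039| = -2.0362


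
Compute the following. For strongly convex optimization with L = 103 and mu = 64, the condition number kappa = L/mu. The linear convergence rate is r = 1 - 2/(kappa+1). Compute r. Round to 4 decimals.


Step 1: Compute the condition number.
kappa = L/mu = 103/64 = 1.6094
Step 2: Compute the convergence rate.
r = 1 - 2/(kappa + 1) = 1 - 2*mu/(L + mu) = (L - mu)/(L + mu) = 39/167 = 0.2335


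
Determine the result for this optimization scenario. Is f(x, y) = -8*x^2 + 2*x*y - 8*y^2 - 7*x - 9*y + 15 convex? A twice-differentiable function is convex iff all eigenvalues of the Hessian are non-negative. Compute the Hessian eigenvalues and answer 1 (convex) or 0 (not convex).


The Hessian of f(x,y) = -8*x^2 + 2*x*y - 8*y^2 - 7*x - 9*y + 15 is:
H = [[-16, 2], [2, -16]]
Trace = -16 - 16 = -32
Determinant = -16*-16 - (2)^2 = 252
Discriminant = (-32)^2 - 4*252 = 16.0
Eigenvalues: lambda_1 = -18.0, lambda_2 = -14.0
The function is not convex.

0


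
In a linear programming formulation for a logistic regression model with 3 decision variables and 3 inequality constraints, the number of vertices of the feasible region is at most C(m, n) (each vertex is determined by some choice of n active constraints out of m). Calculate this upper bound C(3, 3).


Each vertex corresponds to some choice of n active constraints out of m, so the number of vertices is at most C(m, n) = m! / (n!(m-n)!).
m = 3, n = 3
Numerator: 3 * 2 * 1
Denominator: 3! = 6
C(3, 3) = 1


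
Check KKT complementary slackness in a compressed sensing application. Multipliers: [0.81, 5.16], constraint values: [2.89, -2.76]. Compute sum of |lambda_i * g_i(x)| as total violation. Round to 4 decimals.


KKT complementary slackness check:
lambda_1 * g_1 = 0.81 * 2.89 = 2.3409
lambda_2 * g_2 = 5.16 * -2.76 = -14.2416
Total violation = 2.3409 + 14.2416 = 16.5825


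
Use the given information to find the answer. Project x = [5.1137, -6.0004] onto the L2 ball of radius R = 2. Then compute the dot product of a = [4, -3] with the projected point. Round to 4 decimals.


Step 1: Compute ||x|| (intermediates to 6 decimals).
||x|| = sqrt(5.1137^2 + (-6.0004)^2) = 7.883827
Step 2: Project.
Since ||x|| > R, scale = R/||x|| = 2/7.883827 = 0.253684, proj(x) = scale * x
proj(x) = [1.297264, -1.522205]
Step 3: Dot product.
a^T * proj(x) = 4*1.297264 - 3*(-1.522205) = 9.7557


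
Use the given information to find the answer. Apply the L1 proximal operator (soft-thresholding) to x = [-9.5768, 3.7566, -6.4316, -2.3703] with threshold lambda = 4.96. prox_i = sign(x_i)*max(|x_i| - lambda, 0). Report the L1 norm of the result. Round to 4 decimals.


Soft-thresholding with lambda = 4.96:
prox(-9.5768) = sign(-9.5768)*max(|-9.5768| - 4.96, 0) = -4.6168
prox(3.7566) = sign(3.7566)*max(|3.7566| - 4.96, 0) = 0.0
prox(-6.4316) = sign(-6.4316)*max(|-6.4316| - 4.96, 0) = -1.4716
prox(-2.3703) = sign(-2.3703)*max(|-2.3703| - 4.96, 0) = 0.0
prox(x) = [-4.6168, 0.0, -1.4716, 0.0]
||prox(x)||_1 = 4.6168 + 0.0 + 1.4716 + 0.0 = 6.0884
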